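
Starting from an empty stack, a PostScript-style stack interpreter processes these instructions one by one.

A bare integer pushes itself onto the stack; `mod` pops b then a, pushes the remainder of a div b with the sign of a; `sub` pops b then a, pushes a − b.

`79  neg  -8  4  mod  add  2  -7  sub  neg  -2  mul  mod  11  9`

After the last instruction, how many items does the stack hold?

79  -> [79]
neg -> [-79]
-8  -> [-79, -8]
4   -> [-79, -8, 4]
mod -> [-79, 0]
add -> [-79]
2   -> [-79, 2]
-7  -> [-79, 2, -7]
sub -> [-79, 9]
neg -> [-79, -9]
-2  -> [-79, -9, -2]
mul -> [-79, 18]
mod -> [-7]
11  -> [-7, 11]
9   -> [-7, 11, 9]

3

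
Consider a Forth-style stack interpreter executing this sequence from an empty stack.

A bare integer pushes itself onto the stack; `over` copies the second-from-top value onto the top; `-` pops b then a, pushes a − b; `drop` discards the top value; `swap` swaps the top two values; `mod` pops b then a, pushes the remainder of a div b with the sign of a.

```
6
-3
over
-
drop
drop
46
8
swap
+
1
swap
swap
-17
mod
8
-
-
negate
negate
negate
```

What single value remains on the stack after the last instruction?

6      -> 6
-3     -> 6 -3
over   -> 6 -3 6
-      -> 6 -9
drop   -> 6
drop   -> (empty)
46     -> 46
8      -> 46 8
swap   -> 8 46
+      -> 54
1      -> 54 1
swap   -> 1 54
swap   -> 54 1
-17    -> 54 1 -17
mod    -> 54 1
8      -> 54 1 8
-      -> 54 -7
-      -> 61
negate -> -61
negate -> 61
negate -> -61

-61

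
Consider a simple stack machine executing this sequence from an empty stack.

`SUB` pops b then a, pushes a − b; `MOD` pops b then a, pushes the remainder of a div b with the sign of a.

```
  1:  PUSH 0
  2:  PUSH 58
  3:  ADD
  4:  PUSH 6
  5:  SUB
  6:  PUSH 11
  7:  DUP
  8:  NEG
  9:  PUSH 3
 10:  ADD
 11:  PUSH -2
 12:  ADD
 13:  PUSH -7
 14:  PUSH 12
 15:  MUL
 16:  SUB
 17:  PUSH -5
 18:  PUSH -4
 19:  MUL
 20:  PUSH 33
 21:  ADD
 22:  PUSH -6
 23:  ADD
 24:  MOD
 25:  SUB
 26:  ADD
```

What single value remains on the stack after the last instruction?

PUSH 0  : [0]
PUSH 58 : [0, 58]
ADD     : [58]
PUSH 6  : [58, 6]
SUB     : [52]
PUSH 11 : [52, 11]
DUP     : [52, 11, 11]
NEG     : [52, 11, -11]
PUSH 3  : [52, 11, -11, 3]
ADD     : [52, 11, -8]
PUSH -2 : [52, 11, -8, -2]
ADD     : [52, 11, -10]
PUSH -7 : [52, 11, -10, -7]
PUSH 12 : [52, 11, -10, -7, 12]
MUL     : [52, 11, -10, -84]
SUB     : [52, 11, 74]
PUSH -5 : [52, 11, 74, -5]
PUSH -4 : [52, 11, 74, -5, -4]
MUL     : [52, 11, 74, 20]
PUSH 33 : [52, 11, 74, 20, 33]
ADD     : [52, 11, 74, 53]
PUSH -6 : [52, 11, 74, 53, -6]
ADD     : [52, 11, 74, 47]
MOD     : [52, 11, 27]
SUB     : [52, -16]
ADD     : [36]

36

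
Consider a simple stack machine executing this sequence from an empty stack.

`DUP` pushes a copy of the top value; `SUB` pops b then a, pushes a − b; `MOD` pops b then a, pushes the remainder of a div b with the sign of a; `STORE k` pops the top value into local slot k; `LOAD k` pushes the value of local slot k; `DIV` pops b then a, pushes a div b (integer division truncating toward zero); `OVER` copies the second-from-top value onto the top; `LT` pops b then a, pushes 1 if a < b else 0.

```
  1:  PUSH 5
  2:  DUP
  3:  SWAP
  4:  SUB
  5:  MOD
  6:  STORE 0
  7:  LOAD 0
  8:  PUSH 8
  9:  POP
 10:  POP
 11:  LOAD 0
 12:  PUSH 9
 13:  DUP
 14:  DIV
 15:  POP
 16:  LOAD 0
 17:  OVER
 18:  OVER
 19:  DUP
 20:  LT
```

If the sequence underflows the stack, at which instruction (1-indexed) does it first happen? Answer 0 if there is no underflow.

5

PUSH 5 → [5]
DUP    → [5, 5]
SWAP   → [5, 5]
SUB    → [0]
MOD  — needs 2 operands, stack has 1 → underflow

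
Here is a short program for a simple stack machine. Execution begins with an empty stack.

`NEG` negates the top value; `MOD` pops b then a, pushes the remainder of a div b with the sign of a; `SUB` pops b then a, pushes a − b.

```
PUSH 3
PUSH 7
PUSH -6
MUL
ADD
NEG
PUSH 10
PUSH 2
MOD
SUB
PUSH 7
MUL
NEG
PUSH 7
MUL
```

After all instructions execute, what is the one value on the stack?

PUSH 3  : 3
PUSH 7  : 3 7
PUSH -6 : 3 7 -6
MUL     : 3 -42
ADD     : -39
NEG     : 39
PUSH 10 : 39 10
PUSH 2  : 39 10 2
MOD     : 39 0
SUB     : 39
PUSH 7  : 39 7
MUL     : 273
NEG     : -273
PUSH 7  : -273 7
MUL     : -1911

-1911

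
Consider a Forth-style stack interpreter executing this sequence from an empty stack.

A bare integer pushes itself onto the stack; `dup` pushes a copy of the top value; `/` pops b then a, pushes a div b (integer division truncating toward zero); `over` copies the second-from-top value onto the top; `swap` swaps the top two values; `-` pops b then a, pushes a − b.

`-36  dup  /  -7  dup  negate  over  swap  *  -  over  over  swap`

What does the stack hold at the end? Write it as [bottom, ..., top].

[1, 42, 42, 1]

-36    : -36
dup    : -36 -36
/      : 1
-7     : 1 -7
dup    : 1 -7 -7
negate : 1 -7 7
over   : 1 -7 7 -7
swap   : 1 -7 -7 7
*      : 1 -7 -49
-      : 1 42
over   : 1 42 1
over   : 1 42 1 42
swap   : 1 42 42 1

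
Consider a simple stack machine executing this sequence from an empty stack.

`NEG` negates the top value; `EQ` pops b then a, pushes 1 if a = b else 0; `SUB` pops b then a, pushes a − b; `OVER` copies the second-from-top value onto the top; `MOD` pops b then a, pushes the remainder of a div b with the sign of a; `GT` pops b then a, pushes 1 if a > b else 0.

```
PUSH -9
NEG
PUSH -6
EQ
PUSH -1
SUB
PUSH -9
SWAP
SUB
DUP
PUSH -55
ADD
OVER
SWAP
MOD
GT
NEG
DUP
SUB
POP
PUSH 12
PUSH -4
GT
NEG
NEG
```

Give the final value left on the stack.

1

PUSH -9   [-9]
NEG       [9]
PUSH -6   [9, -6]
EQ        [0]
PUSH -1   [0, -1]
SUB       [1]
PUSH -9   [1, -9]
SWAP      [-9, 1]
SUB       [-10]
DUP       [-10, -10]
PUSH -55  [-10, -10, -55]
ADD       [-10, -65]
OVER      [-10, -65, -10]
SWAP      [-10, -10, -65]
MOD       [-10, -10]
GT        [0]
NEG       [0]
DUP       [0, 0]
SUB       [0]
POP       []
PUSH 12   [12]
PUSH -4   [12, -4]
GT        [1]
NEG       [-1]
NEG       [1]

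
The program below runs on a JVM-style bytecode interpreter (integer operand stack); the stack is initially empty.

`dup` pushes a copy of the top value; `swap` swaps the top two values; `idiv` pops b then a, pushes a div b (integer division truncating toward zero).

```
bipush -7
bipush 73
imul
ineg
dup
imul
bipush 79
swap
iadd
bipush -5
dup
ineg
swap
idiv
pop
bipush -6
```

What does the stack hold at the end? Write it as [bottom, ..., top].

[261200, -6]

bipush -7 -> [-7]
bipush 73 -> [-7, 73]
imul      -> [-511]
ineg      -> [511]
dup       -> [511, 511]
imul      -> [261121]
bipush 79 -> [261121, 79]
swap      -> [79, 261121]
iadd      -> [261200]
bipush -5 -> [261200, -5]
dup       -> [261200, -5, -5]
ineg      -> [261200, -5, 5]
swap      -> [261200, 5, -5]
idiv      -> [261200, -1]
pop       -> [261200]
bipush -6 -> [261200, -6]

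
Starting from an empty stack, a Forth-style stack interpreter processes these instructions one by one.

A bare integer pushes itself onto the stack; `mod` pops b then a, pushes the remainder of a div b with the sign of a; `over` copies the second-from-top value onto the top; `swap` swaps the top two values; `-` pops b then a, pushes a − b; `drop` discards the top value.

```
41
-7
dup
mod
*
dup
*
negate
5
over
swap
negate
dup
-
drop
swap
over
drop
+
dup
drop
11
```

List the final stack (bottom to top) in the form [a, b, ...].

41     : 41
-7     : 41 -7
dup    : 41 -7 -7
mod    : 41 0
*      : 0
dup    : 0 0
*      : 0
negate : 0
5      : 0 5
over   : 0 5 0
swap   : 0 0 5
negate : 0 0 -5
dup    : 0 0 -5 -5
-      : 0 0 0
drop   : 0 0
swap   : 0 0
over   : 0 0 0
drop   : 0 0
+      : 0
dup    : 0 0
drop   : 0
11     : 0 11

[0, 11]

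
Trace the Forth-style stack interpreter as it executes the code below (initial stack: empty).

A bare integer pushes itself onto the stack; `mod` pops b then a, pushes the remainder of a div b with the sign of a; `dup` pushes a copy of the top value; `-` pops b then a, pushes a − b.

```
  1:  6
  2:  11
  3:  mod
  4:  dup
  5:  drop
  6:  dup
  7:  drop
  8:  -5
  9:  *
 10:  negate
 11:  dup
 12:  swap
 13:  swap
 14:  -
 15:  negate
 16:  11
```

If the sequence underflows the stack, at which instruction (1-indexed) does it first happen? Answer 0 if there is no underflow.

0

6      : [6]
11     : [6, 11]
mod    : [6]
dup    : [6, 6]
drop   : [6]
dup    : [6, 6]
drop   : [6]
-5     : [6, -5]
*      : [-30]
negate : [30]
dup    : [30, 30]
swap   : [30, 30]
swap   : [30, 30]
-      : [0]
negate : [0]
11     : [0, 11]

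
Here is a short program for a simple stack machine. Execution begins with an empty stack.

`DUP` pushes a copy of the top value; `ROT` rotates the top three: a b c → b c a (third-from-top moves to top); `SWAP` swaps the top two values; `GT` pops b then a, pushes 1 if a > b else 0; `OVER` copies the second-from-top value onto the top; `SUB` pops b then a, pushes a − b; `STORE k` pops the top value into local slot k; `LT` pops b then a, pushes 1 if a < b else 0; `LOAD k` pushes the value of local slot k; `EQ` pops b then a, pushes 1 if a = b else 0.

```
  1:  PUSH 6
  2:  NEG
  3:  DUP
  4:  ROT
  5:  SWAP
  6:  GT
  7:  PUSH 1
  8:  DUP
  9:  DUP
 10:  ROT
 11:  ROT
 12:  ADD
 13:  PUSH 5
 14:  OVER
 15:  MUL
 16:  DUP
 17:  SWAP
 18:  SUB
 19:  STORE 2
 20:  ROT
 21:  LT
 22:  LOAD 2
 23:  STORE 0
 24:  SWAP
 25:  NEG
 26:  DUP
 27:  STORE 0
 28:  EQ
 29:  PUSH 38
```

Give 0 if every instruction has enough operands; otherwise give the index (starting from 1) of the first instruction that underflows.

PUSH 6  [6]
NEG     [-6]
DUP     [-6, -6]
ROT  — needs 3 operands, stack has 2 → underflow

4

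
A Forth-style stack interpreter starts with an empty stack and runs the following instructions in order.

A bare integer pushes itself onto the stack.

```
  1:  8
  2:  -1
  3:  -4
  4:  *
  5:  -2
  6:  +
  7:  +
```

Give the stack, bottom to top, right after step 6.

[8, 2]

8   8
-1  8 -1
-4  8 -1 -4
*   8 4
-2  8 4 -2
+   8 2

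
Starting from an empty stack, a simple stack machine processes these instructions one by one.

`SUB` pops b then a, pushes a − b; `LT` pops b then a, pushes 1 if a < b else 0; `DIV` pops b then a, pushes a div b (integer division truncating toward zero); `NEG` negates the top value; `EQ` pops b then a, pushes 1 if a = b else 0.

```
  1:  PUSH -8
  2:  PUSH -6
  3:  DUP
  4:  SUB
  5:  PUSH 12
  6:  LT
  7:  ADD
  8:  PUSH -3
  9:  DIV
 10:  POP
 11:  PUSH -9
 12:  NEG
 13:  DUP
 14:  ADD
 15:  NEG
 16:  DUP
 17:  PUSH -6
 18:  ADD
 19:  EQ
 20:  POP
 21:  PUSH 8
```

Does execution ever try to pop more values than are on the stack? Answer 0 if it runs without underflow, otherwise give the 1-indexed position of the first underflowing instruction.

PUSH -8 : [-8]
PUSH -6 : [-8, -6]
DUP     : [-8, -6, -6]
SUB     : [-8, 0]
PUSH 12 : [-8, 0, 12]
LT      : [-8, 1]
ADD     : [-7]
PUSH -3 : [-7, -3]
DIV     : [2]
POP     : []
PUSH -9 : [-9]
NEG     : [9]
DUP     : [9, 9]
ADD     : [18]
NEG     : [-18]
DUP     : [-18, -18]
PUSH -6 : [-18, -18, -6]
ADD     : [-18, -24]
EQ      : [0]
POP     : []
PUSH 8  : [8]

0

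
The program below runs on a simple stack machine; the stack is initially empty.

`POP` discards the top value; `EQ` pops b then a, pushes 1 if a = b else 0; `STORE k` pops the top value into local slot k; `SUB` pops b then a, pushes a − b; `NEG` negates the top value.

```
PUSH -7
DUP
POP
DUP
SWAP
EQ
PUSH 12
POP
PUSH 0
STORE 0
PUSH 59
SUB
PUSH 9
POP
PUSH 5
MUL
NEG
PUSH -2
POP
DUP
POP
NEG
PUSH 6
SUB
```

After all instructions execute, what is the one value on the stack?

-296

PUSH -7  [-7]
DUP      [-7, -7]
POP      [-7]
DUP      [-7, -7]
SWAP     [-7, -7]
EQ       [1]
PUSH 12  [1, 12]
POP      [1]
PUSH 0   [1, 0]
STORE 0  [1]
PUSH 59  [1, 59]
SUB      [-58]
PUSH 9   [-58, 9]
POP      [-58]
PUSH 5   [-58, 5]
MUL      [-290]
NEG      [290]
PUSH -2  [290, -2]
POP      [290]
DUP      [290, 290]
POP      [290]
NEG      [-290]
PUSH 6   [-290, 6]
SUB      [-296]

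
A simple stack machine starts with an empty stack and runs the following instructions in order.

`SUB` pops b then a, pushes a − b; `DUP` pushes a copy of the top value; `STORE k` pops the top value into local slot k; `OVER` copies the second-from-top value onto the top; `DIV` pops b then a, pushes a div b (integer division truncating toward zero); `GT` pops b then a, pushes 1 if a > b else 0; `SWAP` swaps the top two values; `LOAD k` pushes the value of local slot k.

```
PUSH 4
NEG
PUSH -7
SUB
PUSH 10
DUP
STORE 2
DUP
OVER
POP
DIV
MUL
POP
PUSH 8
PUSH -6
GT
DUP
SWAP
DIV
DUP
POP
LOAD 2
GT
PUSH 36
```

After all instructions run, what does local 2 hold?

10

PUSH 4  → [4]
NEG     → [-4]
PUSH -7 → [-4, -7]
SUB     → [3]
PUSH 10 → [3, 10]
DUP     → [3, 10, 10]
STORE 2 → [3, 10]
DUP     → [3, 10, 10]
OVER    → [3, 10, 10, 10]
POP     → [3, 10, 10]
DIV     → [3, 1]
MUL     → [3]
POP     → []
PUSH 8  → [8]
PUSH -6 → [8, -6]
GT      → [1]
DUP     → [1, 1]
SWAP    → [1, 1]
DIV     → [1]
DUP     → [1, 1]
POP     → [1]
LOAD 2  → [1, 10]
GT      → [0]
PUSH 36 → [0, 36]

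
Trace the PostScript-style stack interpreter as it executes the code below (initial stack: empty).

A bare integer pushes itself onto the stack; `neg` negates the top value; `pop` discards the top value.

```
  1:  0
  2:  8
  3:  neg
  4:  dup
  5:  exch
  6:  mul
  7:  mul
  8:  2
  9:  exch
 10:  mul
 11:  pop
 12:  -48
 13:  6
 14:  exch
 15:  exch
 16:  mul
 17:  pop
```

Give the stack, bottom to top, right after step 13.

[-48, 6]

0    -> [0]
8    -> [0, 8]
neg  -> [0, -8]
dup  -> [0, -8, -8]
exch -> [0, -8, -8]
mul  -> [0, 64]
mul  -> [0]
2    -> [0, 2]
exch -> [2, 0]
mul  -> [0]
pop  -> []
-48  -> [-48]
6    -> [-48, 6]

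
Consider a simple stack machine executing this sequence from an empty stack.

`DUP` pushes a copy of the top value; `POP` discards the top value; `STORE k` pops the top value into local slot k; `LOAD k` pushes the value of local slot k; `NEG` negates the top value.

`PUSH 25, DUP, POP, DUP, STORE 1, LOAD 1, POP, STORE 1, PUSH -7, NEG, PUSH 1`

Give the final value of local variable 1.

PUSH 25 -> [25]
DUP     -> [25, 25]
POP     -> [25]
DUP     -> [25, 25]
STORE 1 -> [25]
LOAD 1  -> [25, 25]
POP     -> [25]
STORE 1 -> []
PUSH -7 -> [-7]
NEG     -> [7]
PUSH 1  -> [7, 1]

25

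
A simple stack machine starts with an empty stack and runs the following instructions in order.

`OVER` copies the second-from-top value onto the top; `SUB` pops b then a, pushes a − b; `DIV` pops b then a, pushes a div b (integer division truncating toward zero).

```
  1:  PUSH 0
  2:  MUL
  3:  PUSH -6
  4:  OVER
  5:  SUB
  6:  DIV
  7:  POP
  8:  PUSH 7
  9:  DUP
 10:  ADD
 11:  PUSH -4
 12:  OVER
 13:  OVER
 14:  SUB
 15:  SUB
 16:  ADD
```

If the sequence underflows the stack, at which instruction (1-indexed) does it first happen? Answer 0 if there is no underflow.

PUSH 0 : 0
MUL  — needs 2 operands, stack has 1 → underflow

2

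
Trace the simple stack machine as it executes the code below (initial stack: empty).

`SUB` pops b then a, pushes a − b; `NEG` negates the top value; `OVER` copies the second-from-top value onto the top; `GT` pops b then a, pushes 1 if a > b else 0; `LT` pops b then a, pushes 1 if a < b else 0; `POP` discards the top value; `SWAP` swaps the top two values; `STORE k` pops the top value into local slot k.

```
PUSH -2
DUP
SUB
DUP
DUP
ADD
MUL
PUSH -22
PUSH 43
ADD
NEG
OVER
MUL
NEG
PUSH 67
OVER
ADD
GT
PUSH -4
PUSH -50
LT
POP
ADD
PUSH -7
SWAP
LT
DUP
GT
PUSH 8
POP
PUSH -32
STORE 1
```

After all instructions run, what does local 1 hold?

PUSH -2  : [-2]
DUP      : [-2, -2]
SUB      : [0]
DUP      : [0, 0]
DUP      : [0, 0, 0]
ADD      : [0, 0]
MUL      : [0]
PUSH -22 : [0, -22]
PUSH 43  : [0, -22, 43]
ADD      : [0, 21]
NEG      : [0, -21]
OVER     : [0, -21, 0]
MUL      : [0, 0]
NEG      : [0, 0]
PUSH 67  : [0, 0, 67]
OVER     : [0, 0, 67, 0]
ADD      : [0, 0, 67]
GT       : [0, 0]
PUSH -4  : [0, 0, -4]
PUSH -50 : [0, 0, -4, -50]
LT       : [0, 0, 0]
POP      : [0, 0]
ADD      : [0]
PUSH -7  : [0, -7]
SWAP     : [-7, 0]
LT       : [1]
DUP      : [1, 1]
GT       : [0]
PUSH 8   : [0, 8]
POP      : [0]
PUSH -32 : [0, -32]
STORE 1  : [0]

-32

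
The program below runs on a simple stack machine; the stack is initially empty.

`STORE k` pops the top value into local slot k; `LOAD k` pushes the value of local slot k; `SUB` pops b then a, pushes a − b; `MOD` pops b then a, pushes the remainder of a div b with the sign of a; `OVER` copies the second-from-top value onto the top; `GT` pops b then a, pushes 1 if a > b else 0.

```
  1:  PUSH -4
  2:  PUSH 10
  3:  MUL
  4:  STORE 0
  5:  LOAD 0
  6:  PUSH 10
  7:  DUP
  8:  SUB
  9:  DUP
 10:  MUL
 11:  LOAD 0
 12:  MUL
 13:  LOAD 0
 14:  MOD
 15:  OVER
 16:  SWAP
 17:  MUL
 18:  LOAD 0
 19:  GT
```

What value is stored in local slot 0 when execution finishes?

-40

PUSH -4 → -4
PUSH 10 → -4 10
MUL     → -40
STORE 0 → (empty)
LOAD 0  → -40
PUSH 10 → -40 10
DUP     → -40 10 10
SUB     → -40 0
DUP     → -40 0 0
MUL     → -40 0
LOAD 0  → -40 0 -40
MUL     → -40 0
LOAD 0  → -40 0 -40
MOD     → -40 0
OVER    → -40 0 -40
SWAP    → -40 -40 0
MUL     → -40 0
LOAD 0  → -40 0 -40
GT      → -40 1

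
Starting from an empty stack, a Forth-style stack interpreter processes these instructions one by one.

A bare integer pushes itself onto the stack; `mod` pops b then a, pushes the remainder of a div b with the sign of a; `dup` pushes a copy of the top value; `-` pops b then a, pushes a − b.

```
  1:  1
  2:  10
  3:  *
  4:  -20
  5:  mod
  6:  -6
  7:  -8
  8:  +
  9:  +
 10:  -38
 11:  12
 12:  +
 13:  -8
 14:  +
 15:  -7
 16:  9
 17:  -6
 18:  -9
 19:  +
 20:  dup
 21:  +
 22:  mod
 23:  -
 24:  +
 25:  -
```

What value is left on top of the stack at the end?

1   : [1]
10  : [1, 10]
*   : [10]
-20 : [10, -20]
mod : [10]
-6  : [10, -6]
-8  : [10, -6, -8]
+   : [10, -14]
+   : [-4]
-38 : [-4, -38]
12  : [-4, -38, 12]
+   : [-4, -26]
-8  : [-4, -26, -8]
+   : [-4, -34]
-7  : [-4, -34, -7]
9   : [-4, -34, -7, 9]
-6  : [-4, -34, -7, 9, -6]
-9  : [-4, -34, -7, 9, -6, -9]
+   : [-4, -34, -7, 9, -15]
dup : [-4, -34, -7, 9, -15, -15]
+   : [-4, -34, -7, 9, -30]
mod : [-4, -34, -7, 9]
-   : [-4, -34, -16]
+   : [-4, -50]
-   : [46]

46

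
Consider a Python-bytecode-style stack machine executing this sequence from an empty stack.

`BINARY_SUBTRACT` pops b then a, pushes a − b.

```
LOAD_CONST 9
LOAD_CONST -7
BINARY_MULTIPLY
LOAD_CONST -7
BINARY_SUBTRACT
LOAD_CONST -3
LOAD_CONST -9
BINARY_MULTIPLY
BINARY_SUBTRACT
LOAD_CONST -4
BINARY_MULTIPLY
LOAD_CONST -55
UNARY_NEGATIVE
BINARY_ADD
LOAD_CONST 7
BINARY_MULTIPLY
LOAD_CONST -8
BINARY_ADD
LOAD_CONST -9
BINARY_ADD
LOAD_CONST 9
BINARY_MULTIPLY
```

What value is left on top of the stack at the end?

24228

LOAD_CONST 9    -> [9]
LOAD_CONST -7   -> [9, -7]
BINARY_MULTIPLY -> [-63]
LOAD_CONST -7   -> [-63, -7]
BINARY_SUBTRACT -> [-56]
LOAD_CONST -3   -> [-56, -3]
LOAD_CONST -9   -> [-56, -3, -9]
BINARY_MULTIPLY -> [-56, 27]
BINARY_SUBTRACT -> [-83]
LOAD_CONST -4   -> [-83, -4]
BINARY_MULTIPLY -> [332]
LOAD_CONST -55  -> [332, -55]
UNARY_NEGATIVE  -> [332, 55]
BINARY_ADD      -> [387]
LOAD_CONST 7    -> [387, 7]
BINARY_MULTIPLY -> [2709]
LOAD_CONST -8   -> [2709, -8]
BINARY_ADD      -> [2701]
LOAD_CONST -9   -> [2701, -9]
BINARY_ADD      -> [2692]
LOAD_CONST 9    -> [2692, 9]
BINARY_MULTIPLY -> [24228]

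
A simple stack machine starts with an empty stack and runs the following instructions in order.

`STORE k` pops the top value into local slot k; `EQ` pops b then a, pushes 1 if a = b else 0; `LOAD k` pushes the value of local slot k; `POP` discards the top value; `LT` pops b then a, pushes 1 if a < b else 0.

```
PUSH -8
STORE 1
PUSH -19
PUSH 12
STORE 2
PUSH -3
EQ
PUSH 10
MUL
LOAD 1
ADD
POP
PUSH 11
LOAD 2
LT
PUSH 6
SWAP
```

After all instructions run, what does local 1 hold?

PUSH -8   -8
STORE 1   (empty)
PUSH -19  -19
PUSH 12   -19 12
STORE 2   -19
PUSH -3   -19 -3
EQ        0
PUSH 10   0 10
MUL       0
LOAD 1    0 -8
ADD       -8
POP       (empty)
PUSH 11   11
LOAD 2    11 12
LT        1
PUSH 6    1 6
SWAP      6 1

-8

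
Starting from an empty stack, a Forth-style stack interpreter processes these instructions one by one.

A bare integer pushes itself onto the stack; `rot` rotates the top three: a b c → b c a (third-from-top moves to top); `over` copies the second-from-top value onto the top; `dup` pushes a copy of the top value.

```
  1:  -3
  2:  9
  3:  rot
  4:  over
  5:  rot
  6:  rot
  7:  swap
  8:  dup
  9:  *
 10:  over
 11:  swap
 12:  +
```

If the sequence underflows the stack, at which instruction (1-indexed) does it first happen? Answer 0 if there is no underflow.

-3  [-3]
9   [-3, 9]
rot  — needs 3 operands, stack has 2 → underflow

3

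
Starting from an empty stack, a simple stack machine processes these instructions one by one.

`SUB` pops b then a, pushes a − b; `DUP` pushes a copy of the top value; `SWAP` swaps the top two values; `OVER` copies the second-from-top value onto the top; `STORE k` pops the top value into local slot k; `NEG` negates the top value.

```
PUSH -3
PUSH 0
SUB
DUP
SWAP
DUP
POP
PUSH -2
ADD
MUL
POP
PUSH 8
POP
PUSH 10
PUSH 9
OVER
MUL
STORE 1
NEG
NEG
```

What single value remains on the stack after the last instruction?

PUSH -3 → -3
PUSH 0  → -3 0
SUB     → -3
DUP     → -3 -3
SWAP    → -3 -3
DUP     → -3 -3 -3
POP     → -3 -3
PUSH -2 → -3 -3 -2
ADD     → -3 -5
MUL     → 15
POP     → (empty)
PUSH 8  → 8
POP     → (empty)
PUSH 10 → 10
PUSH 9  → 10 9
OVER    → 10 9 10
MUL     → 10 90
STORE 1 → 10
NEG     → -10
NEG     → 10

10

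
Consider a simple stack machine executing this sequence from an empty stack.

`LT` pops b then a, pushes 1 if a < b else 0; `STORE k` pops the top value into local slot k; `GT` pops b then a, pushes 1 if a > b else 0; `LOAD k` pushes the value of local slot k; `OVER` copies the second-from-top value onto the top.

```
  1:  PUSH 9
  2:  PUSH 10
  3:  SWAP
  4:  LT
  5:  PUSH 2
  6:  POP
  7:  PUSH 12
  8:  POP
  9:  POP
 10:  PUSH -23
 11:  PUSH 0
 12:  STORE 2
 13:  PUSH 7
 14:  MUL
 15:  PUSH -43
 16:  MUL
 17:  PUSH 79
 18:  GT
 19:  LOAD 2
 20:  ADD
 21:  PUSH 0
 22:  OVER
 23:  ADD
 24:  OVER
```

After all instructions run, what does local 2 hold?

0

PUSH 9    [9]
PUSH 10   [9, 10]
SWAP      [10, 9]
LT        [0]
PUSH 2    [0, 2]
POP       [0]
PUSH 12   [0, 12]
POP       [0]
POP       []
PUSH -23  [-23]
PUSH 0    [-23, 0]
STORE 2   [-23]
PUSH 7    [-23, 7]
MUL       [-161]
PUSH -43  [-161, -43]
MUL       [6923]
PUSH 79   [6923, 79]
GT        [1]
LOAD 2    [1, 0]
ADD       [1]
PUSH 0    [1, 0]
OVER      [1, 0, 1]
ADD       [1, 1]
OVER      [1, 1, 1]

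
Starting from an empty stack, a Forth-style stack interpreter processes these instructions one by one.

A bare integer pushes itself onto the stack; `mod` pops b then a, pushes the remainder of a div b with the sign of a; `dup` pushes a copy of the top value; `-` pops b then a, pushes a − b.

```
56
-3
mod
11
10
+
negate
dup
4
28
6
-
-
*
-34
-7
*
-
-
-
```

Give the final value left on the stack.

163

56     : 56
-3     : 56 -3
mod    : 2
11     : 2 11
10     : 2 11 10
+      : 2 21
negate : 2 -21
dup    : 2 -21 -21
4      : 2 -21 -21 4
28     : 2 -21 -21 4 28
6      : 2 -21 -21 4 28 6
-      : 2 -21 -21 4 22
-      : 2 -21 -21 -18
*      : 2 -21 378
-34    : 2 -21 378 -34
-7     : 2 -21 378 -34 -7
*      : 2 -21 378 238
-      : 2 -21 140
-      : 2 -161
-      : 163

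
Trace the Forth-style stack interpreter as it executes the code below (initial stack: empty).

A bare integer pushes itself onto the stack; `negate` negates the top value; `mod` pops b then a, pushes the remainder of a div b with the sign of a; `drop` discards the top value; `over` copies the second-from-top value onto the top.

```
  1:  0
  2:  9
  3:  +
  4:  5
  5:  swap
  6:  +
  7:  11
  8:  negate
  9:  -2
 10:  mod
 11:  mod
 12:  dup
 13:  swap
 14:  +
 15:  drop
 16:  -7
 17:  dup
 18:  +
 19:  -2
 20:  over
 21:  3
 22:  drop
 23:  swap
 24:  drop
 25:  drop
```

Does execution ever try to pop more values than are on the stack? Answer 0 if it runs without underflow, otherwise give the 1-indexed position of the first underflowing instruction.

0      -> [0]
9      -> [0, 9]
+      -> [9]
5      -> [9, 5]
swap   -> [5, 9]
+      -> [14]
11     -> [14, 11]
negate -> [14, -11]
-2     -> [14, -11, -2]
mod    -> [14, -1]
mod    -> [0]
dup    -> [0, 0]
swap   -> [0, 0]
+      -> [0]
drop   -> []
-7     -> [-7]
dup    -> [-7, -7]
+      -> [-14]
-2     -> [-14, -2]
over   -> [-14, -2, -14]
3      -> [-14, -2, -14, 3]
drop   -> [-14, -2, -14]
swap   -> [-14, -14, -2]
drop   -> [-14, -14]
drop   -> [-14]

0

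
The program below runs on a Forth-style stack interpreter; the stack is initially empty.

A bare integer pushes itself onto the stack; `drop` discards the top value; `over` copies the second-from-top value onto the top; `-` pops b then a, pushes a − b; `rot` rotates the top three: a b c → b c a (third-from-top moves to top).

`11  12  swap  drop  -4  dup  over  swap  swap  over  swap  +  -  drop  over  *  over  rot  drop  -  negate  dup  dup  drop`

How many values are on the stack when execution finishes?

11     -> 11
12     -> 11 12
swap   -> 12 11
drop   -> 12
-4     -> 12 -4
dup    -> 12 -4 -4
over   -> 12 -4 -4 -4
swap   -> 12 -4 -4 -4
swap   -> 12 -4 -4 -4
over   -> 12 -4 -4 -4 -4
swap   -> 12 -4 -4 -4 -4
+      -> 12 -4 -4 -8
-      -> 12 -4 4
drop   -> 12 -4
over   -> 12 -4 12
*      -> 12 -48
over   -> 12 -48 12
rot    -> -48 12 12
drop   -> -48 12
-      -> -60
negate -> 60
dup    -> 60 60
dup    -> 60 60 60
drop   -> 60 60

2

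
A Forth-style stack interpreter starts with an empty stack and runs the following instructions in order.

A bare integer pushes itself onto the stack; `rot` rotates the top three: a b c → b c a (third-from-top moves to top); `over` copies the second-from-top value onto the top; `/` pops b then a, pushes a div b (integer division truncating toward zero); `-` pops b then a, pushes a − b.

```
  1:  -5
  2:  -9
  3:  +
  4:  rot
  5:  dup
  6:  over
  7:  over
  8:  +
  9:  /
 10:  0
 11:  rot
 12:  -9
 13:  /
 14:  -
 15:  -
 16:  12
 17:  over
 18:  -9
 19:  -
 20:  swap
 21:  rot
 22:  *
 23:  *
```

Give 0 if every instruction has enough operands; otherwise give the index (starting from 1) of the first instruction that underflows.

-5 : [-5]
-9 : [-5, -9]
+  : [-14]
rot  — needs 3 operands, stack has 1 → underflow

4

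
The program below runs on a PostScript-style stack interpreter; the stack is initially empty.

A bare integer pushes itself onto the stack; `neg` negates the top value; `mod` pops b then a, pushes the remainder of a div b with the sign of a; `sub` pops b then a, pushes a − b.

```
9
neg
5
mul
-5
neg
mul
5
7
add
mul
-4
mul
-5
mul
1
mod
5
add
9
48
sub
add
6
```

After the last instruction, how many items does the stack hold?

9   : 9
neg : -9
5   : -9 5
mul : -45
-5  : -45 -5
neg : -45 5
mul : -225
5   : -225 5
7   : -225 5 7
add : -225 12
mul : -2700
-4  : -2700 -4
mul : 10800
-5  : 10800 -5
mul : -54000
1   : -54000 1
mod : 0
5   : 0 5
add : 5
9   : 5 9
48  : 5 9 48
sub : 5 -39
add : -34
6   : -34 6

2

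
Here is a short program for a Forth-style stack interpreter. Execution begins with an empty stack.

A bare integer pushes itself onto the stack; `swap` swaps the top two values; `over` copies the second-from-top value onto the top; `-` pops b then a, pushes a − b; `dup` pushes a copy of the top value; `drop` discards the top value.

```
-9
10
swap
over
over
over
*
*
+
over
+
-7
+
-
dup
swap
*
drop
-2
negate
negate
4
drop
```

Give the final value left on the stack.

-2

-9     -> -9
10     -> -9 10
swap   -> 10 -9
over   -> 10 -9 10
over   -> 10 -9 10 -9
over   -> 10 -9 10 -9 10
*      -> 10 -9 10 -90
*      -> 10 -9 -900
+      -> 10 -909
over   -> 10 -909 10
+      -> 10 -899
-7     -> 10 -899 -7
+      -> 10 -906
-      -> 916
dup    -> 916 916
swap   -> 916 916
*      -> 839056
drop   -> (empty)
-2     -> -2
negate -> 2
negate -> -2
4      -> -2 4
drop   -> -2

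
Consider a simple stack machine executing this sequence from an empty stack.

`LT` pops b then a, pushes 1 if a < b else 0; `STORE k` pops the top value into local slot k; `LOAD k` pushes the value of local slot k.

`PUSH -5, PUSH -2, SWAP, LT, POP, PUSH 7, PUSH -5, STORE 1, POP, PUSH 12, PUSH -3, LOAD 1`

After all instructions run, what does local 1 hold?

-5

PUSH -5  -5
PUSH -2  -5 -2
SWAP     -2 -5
LT       0
POP      (empty)
PUSH 7   7
PUSH -5  7 -5
STORE 1  7
POP      (empty)
PUSH 12  12
PUSH -3  12 -3
LOAD 1   12 -3 -5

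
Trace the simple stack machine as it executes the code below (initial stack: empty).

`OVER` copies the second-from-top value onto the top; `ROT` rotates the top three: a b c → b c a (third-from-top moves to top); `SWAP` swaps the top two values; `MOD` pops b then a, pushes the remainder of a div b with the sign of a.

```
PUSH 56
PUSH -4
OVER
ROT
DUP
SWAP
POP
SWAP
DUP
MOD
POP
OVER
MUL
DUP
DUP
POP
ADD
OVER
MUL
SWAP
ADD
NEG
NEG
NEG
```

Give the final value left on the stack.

-1788

PUSH 56 → [56]
PUSH -4 → [56, -4]
OVER    → [56, -4, 56]
ROT     → [-4, 56, 56]
DUP     → [-4, 56, 56, 56]
SWAP    → [-4, 56, 56, 56]
POP     → [-4, 56, 56]
SWAP    → [-4, 56, 56]
DUP     → [-4, 56, 56, 56]
MOD     → [-4, 56, 0]
POP     → [-4, 56]
OVER    → [-4, 56, -4]
MUL     → [-4, -224]
DUP     → [-4, -224, -224]
DUP     → [-4, -224, -224, -224]
POP     → [-4, -224, -224]
ADD     → [-4, -448]
OVER    → [-4, -448, -4]
MUL     → [-4, 1792]
SWAP    → [1792, -4]
ADD     → [1788]
NEG     → [-1788]
NEG     → [1788]
NEG     → [-1788]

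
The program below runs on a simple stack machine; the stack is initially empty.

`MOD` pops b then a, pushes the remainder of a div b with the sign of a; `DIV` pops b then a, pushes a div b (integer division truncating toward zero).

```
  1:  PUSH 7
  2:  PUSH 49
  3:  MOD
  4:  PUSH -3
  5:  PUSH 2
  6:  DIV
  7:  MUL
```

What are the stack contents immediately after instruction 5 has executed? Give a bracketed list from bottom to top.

PUSH 7   7
PUSH 49  7 49
MOD      7
PUSH -3  7 -3
PUSH 2   7 -3 2

[7, -3, 2]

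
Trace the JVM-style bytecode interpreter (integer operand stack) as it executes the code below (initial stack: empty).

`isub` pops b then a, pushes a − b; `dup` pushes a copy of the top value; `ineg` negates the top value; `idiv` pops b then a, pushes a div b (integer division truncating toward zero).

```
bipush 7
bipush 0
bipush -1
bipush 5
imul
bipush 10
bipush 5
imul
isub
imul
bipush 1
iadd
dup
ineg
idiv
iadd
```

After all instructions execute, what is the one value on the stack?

6

bipush 7   [7]
bipush 0   [7, 0]
bipush -1  [7, 0, -1]
bipush 5   [7, 0, -1, 5]
imul       [7, 0, -5]
bipush 10  [7, 0, -5, 10]
bipush 5   [7, 0, -5, 10, 5]
imul       [7, 0, -5, 50]
isub       [7, 0, -55]
imul       [7, 0]
bipush 1   [7, 0, 1]
iadd       [7, 1]
dup        [7, 1, 1]
ineg       [7, 1, -1]
idiv       [7, -1]
iadd       [6]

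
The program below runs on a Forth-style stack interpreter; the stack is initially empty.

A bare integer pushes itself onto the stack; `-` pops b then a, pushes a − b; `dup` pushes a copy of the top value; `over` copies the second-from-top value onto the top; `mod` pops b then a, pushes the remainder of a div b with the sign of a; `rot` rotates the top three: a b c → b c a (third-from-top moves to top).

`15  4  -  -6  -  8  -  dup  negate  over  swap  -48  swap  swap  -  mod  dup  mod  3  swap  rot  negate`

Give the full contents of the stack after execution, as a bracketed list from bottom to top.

15     : [15]
4      : [15, 4]
-      : [11]
-6     : [11, -6]
-      : [17]
8      : [17, 8]
-      : [9]
dup    : [9, 9]
negate : [9, -9]
over   : [9, -9, 9]
swap   : [9, 9, -9]
-48    : [9, 9, -9, -48]
swap   : [9, 9, -48, -9]
swap   : [9, 9, -9, -48]
-      : [9, 9, 39]
mod    : [9, 9]
dup    : [9, 9, 9]
mod    : [9, 0]
3      : [9, 0, 3]
swap   : [9, 3, 0]
rot    : [3, 0, 9]
negate : [3, 0, -9]

[3, 0, -9]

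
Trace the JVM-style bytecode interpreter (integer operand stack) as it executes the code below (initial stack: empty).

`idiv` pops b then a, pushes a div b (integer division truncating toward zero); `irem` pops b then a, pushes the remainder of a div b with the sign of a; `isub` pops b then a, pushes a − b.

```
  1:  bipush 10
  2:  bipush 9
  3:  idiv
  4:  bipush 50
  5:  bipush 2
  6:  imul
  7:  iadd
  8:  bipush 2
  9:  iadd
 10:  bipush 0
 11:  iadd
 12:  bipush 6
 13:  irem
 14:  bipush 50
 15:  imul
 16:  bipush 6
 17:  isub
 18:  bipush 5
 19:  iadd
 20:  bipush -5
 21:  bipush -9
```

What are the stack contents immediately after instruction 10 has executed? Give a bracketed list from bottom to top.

[103, 0]

bipush 10 : [10]
bipush 9  : [10, 9]
idiv      : [1]
bipush 50 : [1, 50]
bipush 2  : [1, 50, 2]
imul      : [1, 100]
iadd      : [101]
bipush 2  : [101, 2]
iadd      : [103]
bipush 0  : [103, 0]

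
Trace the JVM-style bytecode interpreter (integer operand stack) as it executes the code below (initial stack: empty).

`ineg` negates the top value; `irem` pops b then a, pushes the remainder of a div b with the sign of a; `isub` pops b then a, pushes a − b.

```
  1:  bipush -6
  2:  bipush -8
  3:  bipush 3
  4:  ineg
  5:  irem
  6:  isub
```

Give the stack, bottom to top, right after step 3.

[-6, -8, 3]

bipush -6 → [-6]
bipush -8 → [-6, -8]
bipush 3  → [-6, -8, 3]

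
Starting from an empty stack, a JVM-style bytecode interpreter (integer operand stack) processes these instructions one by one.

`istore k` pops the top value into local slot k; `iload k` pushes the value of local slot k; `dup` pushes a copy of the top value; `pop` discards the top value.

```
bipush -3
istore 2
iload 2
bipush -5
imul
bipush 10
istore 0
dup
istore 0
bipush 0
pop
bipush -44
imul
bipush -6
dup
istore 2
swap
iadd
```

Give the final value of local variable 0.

15

bipush -3   -3
istore 2    (empty)
iload 2     -3
bipush -5   -3 -5
imul        15
bipush 10   15 10
istore 0    15
dup         15 15
istore 0    15
bipush 0    15 0
pop         15
bipush -44  15 -44
imul        -660
bipush -6   -660 -6
dup         -660 -6 -6
istore 2    -660 -6
swap        -6 -660
iadd        -666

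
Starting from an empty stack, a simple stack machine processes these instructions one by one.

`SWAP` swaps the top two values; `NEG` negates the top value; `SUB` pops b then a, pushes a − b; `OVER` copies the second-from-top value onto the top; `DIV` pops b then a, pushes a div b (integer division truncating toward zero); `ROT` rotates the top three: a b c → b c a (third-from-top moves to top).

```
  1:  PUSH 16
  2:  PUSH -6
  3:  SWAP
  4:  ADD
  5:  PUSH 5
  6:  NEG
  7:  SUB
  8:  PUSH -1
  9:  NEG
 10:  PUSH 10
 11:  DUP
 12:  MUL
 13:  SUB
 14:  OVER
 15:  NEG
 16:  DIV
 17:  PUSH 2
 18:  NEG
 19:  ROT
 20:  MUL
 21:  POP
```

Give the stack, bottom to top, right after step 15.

[15, -99, -15]

PUSH 16 : [16]
PUSH -6 : [16, -6]
SWAP    : [-6, 16]
ADD     : [10]
PUSH 5  : [10, 5]
NEG     : [10, -5]
SUB     : [15]
PUSH -1 : [15, -1]
NEG     : [15, 1]
PUSH 10 : [15, 1, 10]
DUP     : [15, 1, 10, 10]
MUL     : [15, 1, 100]
SUB     : [15, -99]
OVER    : [15, -99, 15]
NEG     : [15, -99, -15]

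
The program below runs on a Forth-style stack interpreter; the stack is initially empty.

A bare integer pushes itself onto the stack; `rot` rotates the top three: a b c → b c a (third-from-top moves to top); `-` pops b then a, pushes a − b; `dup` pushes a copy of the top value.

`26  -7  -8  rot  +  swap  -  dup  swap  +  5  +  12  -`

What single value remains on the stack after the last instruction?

43

26    26
-7    26 -7
-8    26 -7 -8
rot   -7 -8 26
+     -7 18
swap  18 -7
-     25
dup   25 25
swap  25 25
+     50
5     50 5
+     55
12    55 12
-     43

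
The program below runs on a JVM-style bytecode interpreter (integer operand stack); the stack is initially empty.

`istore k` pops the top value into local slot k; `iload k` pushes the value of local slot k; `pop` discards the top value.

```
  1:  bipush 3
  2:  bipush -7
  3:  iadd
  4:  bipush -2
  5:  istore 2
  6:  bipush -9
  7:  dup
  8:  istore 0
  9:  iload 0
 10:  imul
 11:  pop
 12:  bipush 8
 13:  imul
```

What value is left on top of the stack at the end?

bipush 3   3
bipush -7  3 -7
iadd       -4
bipush -2  -4 -2
istore 2   -4
bipush -9  -4 -9
dup        -4 -9 -9
istore 0   -4 -9
iload 0    -4 -9 -9
imul       -4 81
pop        -4
bipush 8   -4 8
imul       -32

-32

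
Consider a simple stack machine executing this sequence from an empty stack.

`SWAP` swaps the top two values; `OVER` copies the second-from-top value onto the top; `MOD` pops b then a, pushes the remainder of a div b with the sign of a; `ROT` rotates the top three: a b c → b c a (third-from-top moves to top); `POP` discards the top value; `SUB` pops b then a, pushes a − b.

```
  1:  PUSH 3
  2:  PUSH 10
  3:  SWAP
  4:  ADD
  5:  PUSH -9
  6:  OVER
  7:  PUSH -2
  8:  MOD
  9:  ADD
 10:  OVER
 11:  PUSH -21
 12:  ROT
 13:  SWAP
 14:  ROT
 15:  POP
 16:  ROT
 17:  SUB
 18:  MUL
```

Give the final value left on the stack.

PUSH 3    3
PUSH 10   3 10
SWAP      10 3
ADD       13
PUSH -9   13 -9
OVER      13 -9 13
PUSH -2   13 -9 13 -2
MOD       13 -9 1
ADD       13 -8
OVER      13 -8 13
PUSH -21  13 -8 13 -21
ROT       13 13 -21 -8
SWAP      13 13 -8 -21
ROT       13 -8 -21 13
POP       13 -8 -21
ROT       -8 -21 13
SUB       -8 -34
MUL       272

272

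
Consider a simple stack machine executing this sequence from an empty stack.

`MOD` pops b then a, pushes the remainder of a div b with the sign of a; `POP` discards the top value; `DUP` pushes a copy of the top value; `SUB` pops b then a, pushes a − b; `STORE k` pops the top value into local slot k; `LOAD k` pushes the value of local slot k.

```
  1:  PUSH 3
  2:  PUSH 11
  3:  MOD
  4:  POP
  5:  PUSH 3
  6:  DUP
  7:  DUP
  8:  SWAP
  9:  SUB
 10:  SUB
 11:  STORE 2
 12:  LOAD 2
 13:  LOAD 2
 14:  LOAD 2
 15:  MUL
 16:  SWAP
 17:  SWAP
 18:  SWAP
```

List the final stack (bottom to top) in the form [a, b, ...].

PUSH 3  : [3]
PUSH 11 : [3, 11]
MOD     : [3]
POP     : []
PUSH 3  : [3]
DUP     : [3, 3]
DUP     : [3, 3, 3]
SWAP    : [3, 3, 3]
SUB     : [3, 0]
SUB     : [3]
STORE 2 : []
LOAD 2  : [3]
LOAD 2  : [3, 3]
LOAD 2  : [3, 3, 3]
MUL     : [3, 9]
SWAP    : [9, 3]
SWAP    : [3, 9]
SWAP    : [9, 3]

[9, 3]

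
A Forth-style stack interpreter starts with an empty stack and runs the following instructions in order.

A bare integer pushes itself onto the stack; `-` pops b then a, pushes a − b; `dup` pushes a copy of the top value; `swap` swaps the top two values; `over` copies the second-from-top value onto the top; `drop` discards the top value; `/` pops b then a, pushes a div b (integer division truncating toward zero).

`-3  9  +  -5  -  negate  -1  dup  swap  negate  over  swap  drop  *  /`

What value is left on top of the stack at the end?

-3      [-3]
9       [-3, 9]
+       [6]
-5      [6, -5]
-       [11]
negate  [-11]
-1      [-11, -1]
dup     [-11, -1, -1]
swap    [-11, -1, -1]
negate  [-11, -1, 1]
over    [-11, -1, 1, -1]
swap    [-11, -1, -1, 1]
drop    [-11, -1, -1]
*       [-11, 1]
/       [-11]

-11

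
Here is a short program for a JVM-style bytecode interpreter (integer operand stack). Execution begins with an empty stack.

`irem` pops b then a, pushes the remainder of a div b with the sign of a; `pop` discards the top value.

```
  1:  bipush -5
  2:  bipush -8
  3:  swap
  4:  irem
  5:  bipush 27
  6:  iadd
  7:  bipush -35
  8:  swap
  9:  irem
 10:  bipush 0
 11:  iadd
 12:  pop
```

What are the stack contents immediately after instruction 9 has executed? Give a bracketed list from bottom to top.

[-11]

bipush -5   [-5]
bipush -8   [-5, -8]
swap        [-8, -5]
irem        [-3]
bipush 27   [-3, 27]
iadd        [24]
bipush -35  [24, -35]
swap        [-35, 24]
irem        [-11]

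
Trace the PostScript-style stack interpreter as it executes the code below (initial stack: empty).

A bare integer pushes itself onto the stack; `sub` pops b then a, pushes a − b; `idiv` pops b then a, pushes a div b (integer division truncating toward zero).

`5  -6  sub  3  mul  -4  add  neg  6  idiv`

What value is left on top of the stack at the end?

-4

5    : 5
-6   : 5 -6
sub  : 11
3    : 11 3
mul  : 33
-4   : 33 -4
add  : 29
neg  : -29
6    : -29 6
idiv : -4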